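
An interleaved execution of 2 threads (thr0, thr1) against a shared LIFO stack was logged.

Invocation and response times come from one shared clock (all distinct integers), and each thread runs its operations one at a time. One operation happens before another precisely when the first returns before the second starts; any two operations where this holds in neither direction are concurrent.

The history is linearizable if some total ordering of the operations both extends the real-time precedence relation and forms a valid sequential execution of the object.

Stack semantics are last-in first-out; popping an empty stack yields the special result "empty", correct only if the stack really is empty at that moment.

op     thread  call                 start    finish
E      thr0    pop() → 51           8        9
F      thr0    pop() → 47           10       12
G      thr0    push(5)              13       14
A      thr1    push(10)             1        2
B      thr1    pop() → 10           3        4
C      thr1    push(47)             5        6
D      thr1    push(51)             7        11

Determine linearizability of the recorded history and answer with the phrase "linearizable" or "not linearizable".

witness order: A, B, C, D, E, F, G
after step 1 (A push(10)): stack <10>
after step 2 (B pop() → 10): stack <>
after step 3 (C push(47)): stack <47>
after step 4 (D push(51)): stack <47,51>
after step 5 (E pop() → 51): stack <47>
after step 6 (F pop() → 47): stack <>
after step 7 (G push(5)): stack <5>

linearizable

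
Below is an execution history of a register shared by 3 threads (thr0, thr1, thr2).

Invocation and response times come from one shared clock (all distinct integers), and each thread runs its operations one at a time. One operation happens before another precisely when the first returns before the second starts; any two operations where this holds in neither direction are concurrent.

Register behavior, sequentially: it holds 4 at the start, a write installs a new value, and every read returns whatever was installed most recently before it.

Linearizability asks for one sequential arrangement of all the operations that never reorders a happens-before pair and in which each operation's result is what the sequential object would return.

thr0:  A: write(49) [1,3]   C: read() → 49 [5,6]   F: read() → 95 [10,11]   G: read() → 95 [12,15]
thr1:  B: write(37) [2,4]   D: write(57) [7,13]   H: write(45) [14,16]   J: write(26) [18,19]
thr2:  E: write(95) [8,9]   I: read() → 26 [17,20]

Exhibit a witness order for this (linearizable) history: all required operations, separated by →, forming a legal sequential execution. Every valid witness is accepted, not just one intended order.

B → A → C → D → E → F → G → H → J → I

step 1: B write(37) — value 37
step 2: A write(49) — value 49
step 3: C read() → 49 — value 49
step 4: D write(57) — value 57
step 5: E write(95) — value 95
step 6: F read() → 95 — value 95
step 7: G read() → 95 — value 95
step 8: H write(45) — value 45
step 9: J write(26) — value 26
step 10: I read() → 26 — value 26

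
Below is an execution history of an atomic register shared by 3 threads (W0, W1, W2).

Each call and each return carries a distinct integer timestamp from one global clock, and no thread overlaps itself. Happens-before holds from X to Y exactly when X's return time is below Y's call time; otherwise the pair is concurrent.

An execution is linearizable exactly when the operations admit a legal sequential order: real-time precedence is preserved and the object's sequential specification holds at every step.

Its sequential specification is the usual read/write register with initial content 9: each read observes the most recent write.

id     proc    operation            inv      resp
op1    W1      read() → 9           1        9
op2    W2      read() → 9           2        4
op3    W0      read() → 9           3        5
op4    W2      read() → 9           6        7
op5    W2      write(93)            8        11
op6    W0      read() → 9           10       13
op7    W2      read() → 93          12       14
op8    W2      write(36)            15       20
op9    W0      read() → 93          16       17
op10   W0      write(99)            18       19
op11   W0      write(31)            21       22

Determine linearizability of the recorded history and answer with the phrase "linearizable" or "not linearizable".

a witness: op1, op2, op3, op4, op6, op5, op7, op9, op8, op10, op11
1. op1 read() → 9, leaving value 9
2. op2 read() → 9, leaving value 9
3. op3 read() → 9, leaving value 9
4. op4 read() → 9, leaving value 9
5. op6 read() → 9, leaving value 9
6. op5 write(93), leaving value 93
7. op7 read() → 93, leaving value 93
8. op9 read() → 93, leaving value 93
9. op8 write(36), leaving value 36
10. op10 write(99), leaving value 99
11. op11 write(31), leaving value 31

linearizable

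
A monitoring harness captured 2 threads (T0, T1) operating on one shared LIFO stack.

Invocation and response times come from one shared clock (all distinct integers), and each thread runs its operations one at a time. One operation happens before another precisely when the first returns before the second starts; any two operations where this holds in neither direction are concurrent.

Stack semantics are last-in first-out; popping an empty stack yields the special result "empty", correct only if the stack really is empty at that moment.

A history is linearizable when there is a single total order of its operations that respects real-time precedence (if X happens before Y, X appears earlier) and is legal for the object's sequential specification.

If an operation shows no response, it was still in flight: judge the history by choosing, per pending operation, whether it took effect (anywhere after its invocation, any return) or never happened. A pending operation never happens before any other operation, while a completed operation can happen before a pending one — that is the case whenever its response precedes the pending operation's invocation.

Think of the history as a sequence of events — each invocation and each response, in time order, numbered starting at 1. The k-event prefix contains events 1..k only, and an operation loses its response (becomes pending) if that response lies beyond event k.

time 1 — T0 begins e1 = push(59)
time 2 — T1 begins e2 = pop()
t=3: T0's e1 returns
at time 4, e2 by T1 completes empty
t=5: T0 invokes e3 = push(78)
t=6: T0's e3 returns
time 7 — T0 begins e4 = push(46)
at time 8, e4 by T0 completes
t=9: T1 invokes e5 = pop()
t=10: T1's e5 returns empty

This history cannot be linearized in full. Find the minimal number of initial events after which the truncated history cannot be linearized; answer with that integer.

10

events 1..9 are still linearizable — one witness is e2, e1, e3, e4:
after step 1 (e2 pop() → empty): stack <>
after step 2 (e1 push(59)): stack <59>
after step 3 (e3 push(78)): stack <59,78>
after step 4 (e4 push(46)): stack <59,78,46>
at event 10 (e5's time-10 response) nothing linearizes any more
one such order, e1, e2, e3, e4, e5, breaks at step 2 where e2 pop() → empty is illegal
one such order, e2, e1, e3, e4, e5, breaks at step 5 where e5 pop() → empty is illegal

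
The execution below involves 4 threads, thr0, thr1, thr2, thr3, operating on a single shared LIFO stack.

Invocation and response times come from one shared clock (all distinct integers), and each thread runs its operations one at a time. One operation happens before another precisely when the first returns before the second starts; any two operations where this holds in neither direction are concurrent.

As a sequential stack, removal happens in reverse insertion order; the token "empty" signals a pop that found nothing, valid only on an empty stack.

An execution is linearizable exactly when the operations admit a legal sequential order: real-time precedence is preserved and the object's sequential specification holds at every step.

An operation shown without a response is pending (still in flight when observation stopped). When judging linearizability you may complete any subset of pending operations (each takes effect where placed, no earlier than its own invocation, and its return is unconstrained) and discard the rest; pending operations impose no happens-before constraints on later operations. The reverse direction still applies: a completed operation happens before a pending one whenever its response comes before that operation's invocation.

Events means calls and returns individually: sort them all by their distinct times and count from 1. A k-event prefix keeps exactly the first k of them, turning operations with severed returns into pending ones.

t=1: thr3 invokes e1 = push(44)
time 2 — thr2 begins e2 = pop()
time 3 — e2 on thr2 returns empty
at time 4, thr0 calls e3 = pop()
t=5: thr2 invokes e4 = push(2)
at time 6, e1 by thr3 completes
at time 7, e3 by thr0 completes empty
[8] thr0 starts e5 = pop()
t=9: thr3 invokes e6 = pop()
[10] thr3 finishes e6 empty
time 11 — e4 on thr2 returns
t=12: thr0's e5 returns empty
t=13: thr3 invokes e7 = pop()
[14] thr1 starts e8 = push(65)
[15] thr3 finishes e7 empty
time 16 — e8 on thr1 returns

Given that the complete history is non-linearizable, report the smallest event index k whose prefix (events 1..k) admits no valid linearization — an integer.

12

a valid linearization of events 1..11 exists, for instance e2, e3, e1, e5, e6, e4:
1. e2 pop() → empty, leaving stack <>
2. e3 pop() → empty, leaving stack <>
3. e1 push(44), leaving stack <44>
4. e5 pop() (pending, included), leaving stack <>
5. e6 pop() → empty, leaving stack <>
6. e4 push(2), leaving stack <2>
once event 12 joins (e5's response, time 12), exhaustive search finds no witness
for example e1, e2, e3, e4, e5, e6 fails at step 2: e2 pop() → empty is not legal there
for example e1, e2, e3, e4, e6, e5 fails at step 2: e2 pop() → empty is not legal there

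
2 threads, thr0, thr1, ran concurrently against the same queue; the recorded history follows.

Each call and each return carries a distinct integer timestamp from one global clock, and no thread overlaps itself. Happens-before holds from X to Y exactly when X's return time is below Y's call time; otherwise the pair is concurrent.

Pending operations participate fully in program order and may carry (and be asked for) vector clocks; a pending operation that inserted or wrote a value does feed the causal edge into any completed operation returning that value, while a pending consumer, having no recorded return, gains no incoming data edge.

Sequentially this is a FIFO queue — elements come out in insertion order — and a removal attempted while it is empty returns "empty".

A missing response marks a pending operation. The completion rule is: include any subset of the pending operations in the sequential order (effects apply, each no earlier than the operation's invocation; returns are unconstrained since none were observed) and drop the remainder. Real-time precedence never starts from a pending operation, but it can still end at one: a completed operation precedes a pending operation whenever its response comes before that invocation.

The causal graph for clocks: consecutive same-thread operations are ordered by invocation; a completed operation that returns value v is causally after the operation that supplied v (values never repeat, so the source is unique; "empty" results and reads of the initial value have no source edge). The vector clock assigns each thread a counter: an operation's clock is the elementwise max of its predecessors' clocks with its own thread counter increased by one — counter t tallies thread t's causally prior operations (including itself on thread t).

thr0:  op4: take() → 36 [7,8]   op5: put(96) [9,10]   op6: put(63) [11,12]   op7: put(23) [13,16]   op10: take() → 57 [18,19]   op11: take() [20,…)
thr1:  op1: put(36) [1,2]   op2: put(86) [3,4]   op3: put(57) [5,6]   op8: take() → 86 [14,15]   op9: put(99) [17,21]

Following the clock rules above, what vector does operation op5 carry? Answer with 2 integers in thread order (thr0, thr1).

(2, 1)

root op op1, invoked 1: fresh clock plus thr1's own tick → (0, 1)
invoked at 3, op2 merges VC(op1)=(0, 1) and bumps thr1's slot → (0, 2)
invoked at 7, op4 merges VC(op1)=(0, 1) and bumps thr0's slot → (1, 1)
invoked at 5, op3 merges VC(op2)=(0, 2) and bumps thr1's slot → (0, 3)
invoked at 9, op5 merges VC(op4)=(1, 1) and bumps thr0's slot → (2, 1)
invoked at 14, op8 merges VC(op2)=(0, 2), VC(op3)=(0, 3) and bumps thr1's slot → (0, 4)
invoked at 11, op6 merges VC(op5)=(2, 1) and bumps thr0's slot → (3, 1)
invoked at 17, op9 merges VC(op8)=(0, 4) and bumps thr1's slot → (0, 5)
invoked at 13, op7 merges VC(op6)=(3, 1) and bumps thr0's slot → (4, 1)
invoked at 18, op10 merges VC(op3)=(0, 3), VC(op7)=(4, 1) and bumps thr0's slot → (5, 3)
invoked at 20, op11 merges VC(op10)=(5, 3) and bumps thr0's slot → (6, 3)
target: VC(op5) = (2, 1)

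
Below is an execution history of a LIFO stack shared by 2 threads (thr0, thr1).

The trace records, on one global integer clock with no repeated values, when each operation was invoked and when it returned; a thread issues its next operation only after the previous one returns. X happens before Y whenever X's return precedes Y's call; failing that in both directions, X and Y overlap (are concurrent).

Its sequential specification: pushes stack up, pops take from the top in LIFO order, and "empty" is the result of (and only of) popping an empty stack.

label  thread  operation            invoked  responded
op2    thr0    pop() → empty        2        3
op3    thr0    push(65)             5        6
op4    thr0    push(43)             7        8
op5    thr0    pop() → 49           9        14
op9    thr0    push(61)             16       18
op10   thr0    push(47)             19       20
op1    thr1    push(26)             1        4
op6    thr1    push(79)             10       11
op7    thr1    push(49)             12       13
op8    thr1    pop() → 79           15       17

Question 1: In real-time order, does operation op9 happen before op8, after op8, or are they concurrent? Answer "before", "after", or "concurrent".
op9 spans [16,18], op8 spans [15,17]
the intervals overlap in both directions

concurrent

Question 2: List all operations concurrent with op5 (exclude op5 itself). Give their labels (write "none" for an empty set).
concurrent with op5 ([9,14]): every op whose interval crosses 9..14
op1 [1,4]: before
op2 [2,3]: before
op3 [5,6]: before
op4 [7,8]: before
op6 [10,11]: concurrent
op7 [12,13]: concurrent
op8 [15,17]: after
op9 [16,18]: after
op10 [19,20]: after

op6, op7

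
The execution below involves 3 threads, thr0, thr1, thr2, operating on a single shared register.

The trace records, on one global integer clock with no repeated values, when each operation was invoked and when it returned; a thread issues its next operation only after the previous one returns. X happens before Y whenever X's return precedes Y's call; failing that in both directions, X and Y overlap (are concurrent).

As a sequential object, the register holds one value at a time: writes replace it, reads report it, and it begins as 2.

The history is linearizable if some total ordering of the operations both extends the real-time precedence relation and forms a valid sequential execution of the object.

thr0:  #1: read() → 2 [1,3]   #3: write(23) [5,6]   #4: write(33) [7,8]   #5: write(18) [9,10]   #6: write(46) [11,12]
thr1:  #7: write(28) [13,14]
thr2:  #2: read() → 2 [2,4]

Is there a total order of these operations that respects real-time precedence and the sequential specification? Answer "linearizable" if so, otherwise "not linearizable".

a witness: #1, #2, #3, #4, #5, #6, #7
after step 1 (#1 read() → 2): value 2
after step 2 (#2 read() → 2): value 2
after step 3 (#3 write(23)): value 23
after step 4 (#4 write(33)): value 33
after step 5 (#5 write(18)): value 18
after step 6 (#6 write(46)): value 46
after step 7 (#7 write(28)): value 28

linearizable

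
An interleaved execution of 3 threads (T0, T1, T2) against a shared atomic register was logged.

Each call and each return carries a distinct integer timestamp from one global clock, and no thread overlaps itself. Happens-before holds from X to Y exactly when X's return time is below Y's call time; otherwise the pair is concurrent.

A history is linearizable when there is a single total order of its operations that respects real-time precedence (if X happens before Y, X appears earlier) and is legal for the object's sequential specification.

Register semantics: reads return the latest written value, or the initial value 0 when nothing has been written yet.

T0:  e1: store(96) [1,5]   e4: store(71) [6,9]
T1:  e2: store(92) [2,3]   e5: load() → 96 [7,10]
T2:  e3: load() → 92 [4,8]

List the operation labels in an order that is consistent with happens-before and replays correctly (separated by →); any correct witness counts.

e2 → e3 → e1 → e5 → e4

1. e2 store(92), leaving value 92
2. e3 load() → 92, leaving value 92
3. e1 store(96), leaving value 96
4. e5 load() → 96, leaving value 96
5. e4 store(71), leaving value 71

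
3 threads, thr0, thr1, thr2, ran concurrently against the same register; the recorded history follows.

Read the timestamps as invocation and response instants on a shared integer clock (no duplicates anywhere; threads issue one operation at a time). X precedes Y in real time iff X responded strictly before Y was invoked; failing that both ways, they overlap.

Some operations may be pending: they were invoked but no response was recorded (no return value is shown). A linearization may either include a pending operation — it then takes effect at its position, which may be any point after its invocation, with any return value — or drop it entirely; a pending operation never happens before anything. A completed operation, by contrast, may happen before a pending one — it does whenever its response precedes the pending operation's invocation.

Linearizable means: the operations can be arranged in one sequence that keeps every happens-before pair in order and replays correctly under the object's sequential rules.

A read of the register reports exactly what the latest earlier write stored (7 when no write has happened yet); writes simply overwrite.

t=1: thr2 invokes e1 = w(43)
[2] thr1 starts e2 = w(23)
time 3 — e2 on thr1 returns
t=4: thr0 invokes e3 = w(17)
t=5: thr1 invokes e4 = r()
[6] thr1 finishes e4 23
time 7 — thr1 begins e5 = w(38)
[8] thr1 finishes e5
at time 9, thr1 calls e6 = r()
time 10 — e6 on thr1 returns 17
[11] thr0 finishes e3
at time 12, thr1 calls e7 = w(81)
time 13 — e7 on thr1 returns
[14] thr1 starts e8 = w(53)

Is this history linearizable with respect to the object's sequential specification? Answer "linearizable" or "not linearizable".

linearizable

one valid linearization: e1, e2, e4, e5, e3, e6, e7
after step 1 (e1 w(43) (pending, included)): value 43
after step 2 (e2 w(23)): value 23
after step 3 (e4 r() → 23): value 23
after step 4 (e5 w(38)): value 38
after step 5 (e3 w(17)): value 17
after step 6 (e6 r() → 17): value 17
after step 7 (e7 w(81)): value 81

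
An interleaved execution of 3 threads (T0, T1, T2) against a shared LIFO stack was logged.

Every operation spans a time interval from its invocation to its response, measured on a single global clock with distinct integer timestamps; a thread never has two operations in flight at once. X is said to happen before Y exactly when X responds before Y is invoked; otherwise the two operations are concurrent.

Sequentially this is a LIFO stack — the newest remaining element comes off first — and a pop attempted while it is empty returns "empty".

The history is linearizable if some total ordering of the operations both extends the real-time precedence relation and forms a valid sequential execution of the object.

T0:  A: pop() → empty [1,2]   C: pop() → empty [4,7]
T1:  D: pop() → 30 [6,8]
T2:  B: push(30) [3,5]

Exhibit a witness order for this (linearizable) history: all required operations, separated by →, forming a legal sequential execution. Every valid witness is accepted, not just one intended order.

1. A pop() → empty, leaving stack <>
2. B push(30), leaving stack <30>
3. D pop() → 30, leaving stack <>
4. C pop() → empty, leaving stack <>

A → B → D → C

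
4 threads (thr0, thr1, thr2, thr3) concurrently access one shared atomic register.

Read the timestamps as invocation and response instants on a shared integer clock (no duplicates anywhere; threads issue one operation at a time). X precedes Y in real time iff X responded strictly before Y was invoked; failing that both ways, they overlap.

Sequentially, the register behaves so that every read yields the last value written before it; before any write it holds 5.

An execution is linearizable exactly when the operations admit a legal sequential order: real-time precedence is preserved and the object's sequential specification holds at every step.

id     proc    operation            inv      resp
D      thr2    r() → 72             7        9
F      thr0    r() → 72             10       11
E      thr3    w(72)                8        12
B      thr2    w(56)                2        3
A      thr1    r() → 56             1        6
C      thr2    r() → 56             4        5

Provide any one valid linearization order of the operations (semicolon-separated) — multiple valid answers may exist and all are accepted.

B; A; C; E; D; F

step 1: B w(56) — value 56
step 2: A r() → 56 — value 56
step 3: C r() → 56 — value 56
step 4: E w(72) — value 72
step 5: D r() → 72 — value 72
step 6: F r() → 72 — value 72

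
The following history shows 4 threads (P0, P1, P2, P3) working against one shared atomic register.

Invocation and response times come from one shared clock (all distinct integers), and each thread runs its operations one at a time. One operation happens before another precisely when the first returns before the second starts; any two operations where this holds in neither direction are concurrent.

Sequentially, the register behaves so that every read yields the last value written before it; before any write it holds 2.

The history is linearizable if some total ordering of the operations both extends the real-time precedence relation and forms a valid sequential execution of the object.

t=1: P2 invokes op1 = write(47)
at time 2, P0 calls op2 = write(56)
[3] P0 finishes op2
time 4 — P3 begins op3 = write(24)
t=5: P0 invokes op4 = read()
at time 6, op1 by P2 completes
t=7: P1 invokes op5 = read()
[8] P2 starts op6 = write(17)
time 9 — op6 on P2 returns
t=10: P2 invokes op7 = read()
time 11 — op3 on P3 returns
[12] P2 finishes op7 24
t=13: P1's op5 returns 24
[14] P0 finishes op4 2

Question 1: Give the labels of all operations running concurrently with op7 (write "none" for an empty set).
op3, op4, op5

op7 spans [10,12]: anything still running between times 10 and 12 counts as concurrent
op1 [1,6]: before
op2 [2,3]: before
op3 [4,11]: concurrent
op4 [5,14]: concurrent
op5 [7,13]: concurrent
op6 [8,9]: before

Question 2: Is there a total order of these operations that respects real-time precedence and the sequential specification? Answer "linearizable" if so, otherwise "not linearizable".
not linearizable

events 1..13 are fine; event 14 — the response of op4 at time 14 — makes the prefix non-linearizable
real-time-consistent orders of the 7 completed operations: 150 — all fail the atomic register replay
take op1, op2, op3, op4, op5, op6, op7: step 4 already fails, because op4 read() → 2 cannot occur there
take op1, op2, op3, op4, op6, op5, op7: step 4 already fails, because op4 read() → 2 cannot occur there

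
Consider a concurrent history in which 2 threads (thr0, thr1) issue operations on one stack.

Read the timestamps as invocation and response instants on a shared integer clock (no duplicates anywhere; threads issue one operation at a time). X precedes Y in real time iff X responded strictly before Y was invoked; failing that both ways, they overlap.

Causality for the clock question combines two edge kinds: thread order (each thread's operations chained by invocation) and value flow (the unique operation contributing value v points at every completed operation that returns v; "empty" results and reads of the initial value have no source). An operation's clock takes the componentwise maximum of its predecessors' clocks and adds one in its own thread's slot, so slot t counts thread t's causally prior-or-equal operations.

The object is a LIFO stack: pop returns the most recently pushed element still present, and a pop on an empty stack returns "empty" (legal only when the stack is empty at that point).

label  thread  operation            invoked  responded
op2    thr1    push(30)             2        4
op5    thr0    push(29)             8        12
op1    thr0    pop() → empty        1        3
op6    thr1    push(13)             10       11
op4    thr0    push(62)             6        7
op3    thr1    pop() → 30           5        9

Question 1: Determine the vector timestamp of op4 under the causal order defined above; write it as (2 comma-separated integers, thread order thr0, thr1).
Answer: (2, 0)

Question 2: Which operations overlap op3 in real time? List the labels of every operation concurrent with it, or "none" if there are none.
Answer: op4, op5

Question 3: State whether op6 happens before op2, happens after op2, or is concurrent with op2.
Answer: after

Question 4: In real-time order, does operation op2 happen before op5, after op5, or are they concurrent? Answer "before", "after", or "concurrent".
Answer: before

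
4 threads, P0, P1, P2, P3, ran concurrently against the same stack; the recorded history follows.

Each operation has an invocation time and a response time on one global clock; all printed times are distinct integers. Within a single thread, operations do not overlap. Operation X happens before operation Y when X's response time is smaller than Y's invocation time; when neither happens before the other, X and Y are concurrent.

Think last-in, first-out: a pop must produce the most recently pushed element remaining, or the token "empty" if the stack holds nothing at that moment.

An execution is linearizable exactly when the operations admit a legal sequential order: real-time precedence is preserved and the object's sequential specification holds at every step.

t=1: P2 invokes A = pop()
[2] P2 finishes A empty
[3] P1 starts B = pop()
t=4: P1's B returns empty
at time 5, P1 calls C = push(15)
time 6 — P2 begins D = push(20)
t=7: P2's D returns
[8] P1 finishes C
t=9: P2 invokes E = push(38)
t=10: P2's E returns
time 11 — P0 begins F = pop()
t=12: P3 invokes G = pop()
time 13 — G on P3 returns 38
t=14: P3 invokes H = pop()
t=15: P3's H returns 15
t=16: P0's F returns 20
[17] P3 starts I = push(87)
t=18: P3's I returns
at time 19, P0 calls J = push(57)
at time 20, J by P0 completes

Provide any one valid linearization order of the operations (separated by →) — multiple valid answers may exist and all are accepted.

A → B → C → D → E → G → F → H → I → J

1. A pop() → empty, leaving stack <>
2. B pop() → empty, leaving stack <>
3. C push(15), leaving stack <15>
4. D push(20), leaving stack <15,20>
5. E push(38), leaving stack <15,20,38>
6. G pop() → 38, leaving stack <15,20>
7. F pop() → 20, leaving stack <15>
8. H pop() → 15, leaving stack <>
9. I push(87), leaving stack <87>
10. J push(57), leaving stack <87,57>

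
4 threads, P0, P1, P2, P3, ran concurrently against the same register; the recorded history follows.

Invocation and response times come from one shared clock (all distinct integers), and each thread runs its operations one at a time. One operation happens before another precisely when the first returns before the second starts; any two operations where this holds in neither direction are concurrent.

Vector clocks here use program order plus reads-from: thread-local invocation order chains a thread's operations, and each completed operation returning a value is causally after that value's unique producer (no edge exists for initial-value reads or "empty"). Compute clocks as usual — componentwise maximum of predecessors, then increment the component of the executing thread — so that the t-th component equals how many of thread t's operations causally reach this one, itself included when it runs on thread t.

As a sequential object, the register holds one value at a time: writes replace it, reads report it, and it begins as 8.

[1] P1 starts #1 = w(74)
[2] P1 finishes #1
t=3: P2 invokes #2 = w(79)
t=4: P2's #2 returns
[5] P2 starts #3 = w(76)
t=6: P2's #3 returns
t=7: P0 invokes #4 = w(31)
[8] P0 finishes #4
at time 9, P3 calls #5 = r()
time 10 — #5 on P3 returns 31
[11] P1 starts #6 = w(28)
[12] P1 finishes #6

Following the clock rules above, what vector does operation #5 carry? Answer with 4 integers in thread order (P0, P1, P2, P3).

#2, invoked 3, has no incoming edges; only P2's bump applies → (0, 0, 1, 0)
#1, invoked 1, has no incoming edges; only P1's bump applies → (0, 1, 0, 0)
#4, invoked 7, has no incoming edges; only P0's bump applies → (1, 0, 0, 0)
merge at #3 (invoked 5): VC(#2)=(0, 0, 1, 0), own-thread bump on P2 → (0, 0, 2, 0)
merge at #6 (invoked 11): VC(#1)=(0, 1, 0, 0), own-thread bump on P1 → (0, 2, 0, 0)
merge at #5 (invoked 9): VC(#4)=(1, 0, 0, 0), own-thread bump on P3 → (1, 0, 0, 1)
target: VC(#5) = (1, 0, 0, 1)

(1, 0, 0, 1)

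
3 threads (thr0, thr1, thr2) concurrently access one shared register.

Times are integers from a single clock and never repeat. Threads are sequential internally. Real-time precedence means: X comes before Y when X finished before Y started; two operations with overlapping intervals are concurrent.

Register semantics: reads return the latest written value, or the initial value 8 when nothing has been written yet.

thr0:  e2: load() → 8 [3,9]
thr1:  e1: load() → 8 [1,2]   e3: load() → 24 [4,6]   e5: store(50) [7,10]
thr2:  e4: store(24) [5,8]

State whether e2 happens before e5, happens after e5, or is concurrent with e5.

concurrent

e2 spans [3,9], e5 spans [7,10]
the intervals overlap in both directions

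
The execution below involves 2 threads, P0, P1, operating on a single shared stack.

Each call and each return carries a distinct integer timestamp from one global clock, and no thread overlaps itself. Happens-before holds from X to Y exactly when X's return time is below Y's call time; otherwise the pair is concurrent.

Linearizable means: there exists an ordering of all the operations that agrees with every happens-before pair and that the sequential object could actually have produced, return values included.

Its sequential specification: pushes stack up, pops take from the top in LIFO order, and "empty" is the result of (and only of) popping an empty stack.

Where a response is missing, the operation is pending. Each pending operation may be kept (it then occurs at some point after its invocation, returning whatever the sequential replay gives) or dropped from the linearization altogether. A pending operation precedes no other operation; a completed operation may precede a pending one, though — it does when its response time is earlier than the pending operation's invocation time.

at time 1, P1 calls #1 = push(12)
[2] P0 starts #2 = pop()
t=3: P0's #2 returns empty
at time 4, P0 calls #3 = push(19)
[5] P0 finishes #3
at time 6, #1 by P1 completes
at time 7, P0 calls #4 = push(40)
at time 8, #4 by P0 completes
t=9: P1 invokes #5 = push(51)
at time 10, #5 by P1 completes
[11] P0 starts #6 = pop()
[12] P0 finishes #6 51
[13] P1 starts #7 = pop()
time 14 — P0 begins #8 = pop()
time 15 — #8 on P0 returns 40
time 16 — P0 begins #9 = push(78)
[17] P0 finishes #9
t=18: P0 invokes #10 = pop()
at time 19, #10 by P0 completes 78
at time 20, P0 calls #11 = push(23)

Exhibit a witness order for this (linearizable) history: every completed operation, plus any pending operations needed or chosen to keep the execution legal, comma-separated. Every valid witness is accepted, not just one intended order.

#2, #1, #3, #4, #5, #6, #8, #7, #9, #10

after step 1 (#2 pop() → empty): stack <>
after step 2 (#1 push(12)): stack <12>
after step 3 (#3 push(19)): stack <12,19>
after step 4 (#4 push(40)): stack <12,19,40>
after step 5 (#5 push(51)): stack <12,19,40,51>
after step 6 (#6 pop() → 51): stack <12,19,40>
after step 7 (#8 pop() → 40): stack <12,19>
after step 8 (#7 pop() (pending, included)): stack <12>
after step 9 (#9 push(78)): stack <12,78>
after step 10 (#10 pop() → 78): stack <12>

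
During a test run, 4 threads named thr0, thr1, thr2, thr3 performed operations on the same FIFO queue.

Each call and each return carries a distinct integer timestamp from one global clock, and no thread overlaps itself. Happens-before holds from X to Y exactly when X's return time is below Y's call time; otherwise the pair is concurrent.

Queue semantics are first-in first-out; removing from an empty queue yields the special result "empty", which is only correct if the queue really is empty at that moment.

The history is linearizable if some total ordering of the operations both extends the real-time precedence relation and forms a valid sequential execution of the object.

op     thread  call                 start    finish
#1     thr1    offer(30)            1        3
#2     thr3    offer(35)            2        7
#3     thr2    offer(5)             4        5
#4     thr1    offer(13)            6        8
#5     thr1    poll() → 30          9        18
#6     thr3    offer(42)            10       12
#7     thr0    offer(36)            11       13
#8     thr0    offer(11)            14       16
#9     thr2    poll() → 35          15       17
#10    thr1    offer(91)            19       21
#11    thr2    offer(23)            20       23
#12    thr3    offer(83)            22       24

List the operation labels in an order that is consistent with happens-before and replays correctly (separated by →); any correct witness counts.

step 1: #1 offer(30) — queue <30>
step 2: #2 offer(35) — queue <30,35>
step 3: #3 offer(5) — queue <30,35,5>
step 4: #4 offer(13) — queue <30,35,5,13>
step 5: #5 poll() → 30 — queue <35,5,13>
step 6: #6 offer(42) — queue <35,5,13,42>
step 7: #7 offer(36) — queue <35,5,13,42,36>
step 8: #8 offer(11) — queue <35,5,13,42,36,11>
step 9: #9 poll() → 35 — queue <5,13,42,36,11>
step 10: #10 offer(91) — queue <5,13,42,36,11,91>
step 11: #11 offer(23) — queue <5,13,42,36,11,91,23>
step 12: #12 offer(83) — queue <5,13,42,36,11,91,23,83>

#1 → #2 → #3 → #4 → #5 → #6 → #7 → #8 → #9 → #10 → #11 → #12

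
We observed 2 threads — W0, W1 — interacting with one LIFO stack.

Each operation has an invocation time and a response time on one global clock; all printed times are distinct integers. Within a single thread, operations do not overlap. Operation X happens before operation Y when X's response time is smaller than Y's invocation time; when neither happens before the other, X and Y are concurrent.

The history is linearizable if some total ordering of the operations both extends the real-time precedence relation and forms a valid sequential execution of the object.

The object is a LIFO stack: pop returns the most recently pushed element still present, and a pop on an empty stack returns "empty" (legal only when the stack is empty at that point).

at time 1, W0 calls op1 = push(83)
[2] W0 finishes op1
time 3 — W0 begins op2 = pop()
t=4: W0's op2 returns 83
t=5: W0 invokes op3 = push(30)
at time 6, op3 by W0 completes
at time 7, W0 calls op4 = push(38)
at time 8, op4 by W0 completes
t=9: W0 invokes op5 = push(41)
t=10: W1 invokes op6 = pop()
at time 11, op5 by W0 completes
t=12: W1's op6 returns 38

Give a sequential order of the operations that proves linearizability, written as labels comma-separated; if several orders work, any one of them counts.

after step 1 (op1 push(83)): stack <83>
after step 2 (op2 pop() → 83): stack <>
after step 3 (op3 push(30)): stack <30>
after step 4 (op4 push(38)): stack <30,38>
after step 5 (op6 pop() → 38): stack <30>
after step 6 (op5 push(41)): stack <30,41>

op1, op2, op3, op4, op6, op5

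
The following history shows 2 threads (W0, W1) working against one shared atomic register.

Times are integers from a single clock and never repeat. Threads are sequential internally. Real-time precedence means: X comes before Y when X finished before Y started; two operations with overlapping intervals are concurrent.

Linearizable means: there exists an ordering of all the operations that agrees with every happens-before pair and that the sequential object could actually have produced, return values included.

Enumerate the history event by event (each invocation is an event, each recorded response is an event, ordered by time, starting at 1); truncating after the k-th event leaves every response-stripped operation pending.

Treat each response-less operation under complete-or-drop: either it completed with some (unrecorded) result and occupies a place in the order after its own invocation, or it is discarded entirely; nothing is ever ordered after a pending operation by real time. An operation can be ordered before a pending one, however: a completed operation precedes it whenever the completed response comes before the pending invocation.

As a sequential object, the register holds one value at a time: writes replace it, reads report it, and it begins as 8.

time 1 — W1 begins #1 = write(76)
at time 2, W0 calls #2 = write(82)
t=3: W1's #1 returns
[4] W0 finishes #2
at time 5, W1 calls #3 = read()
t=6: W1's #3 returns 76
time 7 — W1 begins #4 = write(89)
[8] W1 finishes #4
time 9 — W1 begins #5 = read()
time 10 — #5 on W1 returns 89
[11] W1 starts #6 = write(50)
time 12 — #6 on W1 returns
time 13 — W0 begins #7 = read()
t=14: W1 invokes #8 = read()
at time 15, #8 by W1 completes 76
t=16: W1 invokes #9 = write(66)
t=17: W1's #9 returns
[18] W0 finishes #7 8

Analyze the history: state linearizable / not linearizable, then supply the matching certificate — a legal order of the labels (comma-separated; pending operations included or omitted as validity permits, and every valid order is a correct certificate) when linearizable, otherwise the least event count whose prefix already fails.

prefix check: 1..14 passes, 1..15 fails once #8's time-15 response joins
all 2 real-time-respecting orders fail — 7 completed atomic register operations, no legal replay
no completion choice of the 1 pending operation (#7) rescues it — every subset was tried
take #1, #2, #3, #4, #5, #6, #8 (pending dropped): step 3 already fails, because #3 read() → 76 cannot occur there
take #2, #1, #3, #4, #5, #6, #8 (pending dropped): step 7 already fails, because #8 read() → 76 cannot occur there

not linearizable — minimal violating prefix: 15 events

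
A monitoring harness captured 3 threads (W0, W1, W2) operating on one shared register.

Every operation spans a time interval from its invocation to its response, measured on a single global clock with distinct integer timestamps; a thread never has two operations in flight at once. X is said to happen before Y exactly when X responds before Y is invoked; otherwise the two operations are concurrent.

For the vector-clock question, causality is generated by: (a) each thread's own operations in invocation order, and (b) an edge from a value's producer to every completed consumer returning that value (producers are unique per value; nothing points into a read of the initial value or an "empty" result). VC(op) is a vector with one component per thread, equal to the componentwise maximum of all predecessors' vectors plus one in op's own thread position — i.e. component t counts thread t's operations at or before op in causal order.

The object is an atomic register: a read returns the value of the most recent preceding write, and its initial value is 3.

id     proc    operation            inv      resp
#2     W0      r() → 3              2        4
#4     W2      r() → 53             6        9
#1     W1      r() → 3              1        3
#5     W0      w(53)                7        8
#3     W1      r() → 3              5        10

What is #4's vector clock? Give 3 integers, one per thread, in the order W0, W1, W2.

root op #1, invoked 1: fresh clock plus W1's own tick → (0, 1, 0)
root op #2, invoked 2: fresh clock plus W0's own tick → (1, 0, 0)
#3 (invocation 5): componentwise max over VC(#1)=(0, 1, 0), +1 at W1, giving (0, 2, 0)
#5 (invocation 7): componentwise max over VC(#2)=(1, 0, 0), +1 at W0, giving (2, 0, 0)
#4 (invocation 6): componentwise max over VC(#5)=(2, 0, 0), +1 at W2, giving (2, 0, 1)
target: VC(#4) = (2, 0, 1)

(2, 0, 1)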